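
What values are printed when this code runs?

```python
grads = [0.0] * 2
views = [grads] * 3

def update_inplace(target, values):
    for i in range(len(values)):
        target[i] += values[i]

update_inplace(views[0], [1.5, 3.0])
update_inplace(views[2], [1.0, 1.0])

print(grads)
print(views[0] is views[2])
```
[2.5, 4.0]
True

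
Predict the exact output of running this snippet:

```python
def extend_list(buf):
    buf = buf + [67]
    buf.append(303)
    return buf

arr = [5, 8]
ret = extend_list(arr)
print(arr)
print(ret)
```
[5, 8]
[5, 8, 67, 303]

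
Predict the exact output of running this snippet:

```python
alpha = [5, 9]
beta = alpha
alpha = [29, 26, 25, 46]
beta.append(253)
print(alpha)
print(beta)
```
[29, 26, 25, 46]
[5, 9, 253]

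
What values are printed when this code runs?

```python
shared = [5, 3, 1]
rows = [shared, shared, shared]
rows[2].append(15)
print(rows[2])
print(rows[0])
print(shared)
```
[5, 3, 1, 15]
[5, 3, 1, 15]
[5, 3, 1, 15]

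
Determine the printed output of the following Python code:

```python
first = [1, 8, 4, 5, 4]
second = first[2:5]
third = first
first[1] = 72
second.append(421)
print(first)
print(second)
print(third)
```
[1, 72, 4, 5, 4]
[4, 5, 4, 421]
[1, 72, 4, 5, 4]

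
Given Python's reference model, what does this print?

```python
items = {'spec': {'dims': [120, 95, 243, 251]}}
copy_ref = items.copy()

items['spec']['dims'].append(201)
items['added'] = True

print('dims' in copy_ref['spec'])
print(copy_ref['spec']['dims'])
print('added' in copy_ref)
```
True
[120, 95, 243, 251, 201]
False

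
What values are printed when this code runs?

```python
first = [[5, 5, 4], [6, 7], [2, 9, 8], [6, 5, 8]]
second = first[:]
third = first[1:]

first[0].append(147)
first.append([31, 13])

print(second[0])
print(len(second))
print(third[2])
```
[5, 5, 4, 147]
4
[6, 5, 8]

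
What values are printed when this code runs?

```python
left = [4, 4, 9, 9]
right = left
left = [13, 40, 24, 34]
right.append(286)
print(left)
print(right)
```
[13, 40, 24, 34]
[4, 4, 9, 9, 286]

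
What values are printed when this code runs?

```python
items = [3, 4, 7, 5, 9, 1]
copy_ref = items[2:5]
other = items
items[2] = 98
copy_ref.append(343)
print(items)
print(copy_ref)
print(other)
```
[3, 4, 98, 5, 9, 1]
[7, 5, 9, 343]
[3, 4, 98, 5, 9, 1]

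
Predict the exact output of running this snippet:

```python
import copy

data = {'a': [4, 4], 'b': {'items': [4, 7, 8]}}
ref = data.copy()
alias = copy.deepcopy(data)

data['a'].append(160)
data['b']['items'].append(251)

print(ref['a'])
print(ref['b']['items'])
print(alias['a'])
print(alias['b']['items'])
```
[4, 4, 160]
[4, 7, 8, 251]
[4, 4]
[4, 7, 8]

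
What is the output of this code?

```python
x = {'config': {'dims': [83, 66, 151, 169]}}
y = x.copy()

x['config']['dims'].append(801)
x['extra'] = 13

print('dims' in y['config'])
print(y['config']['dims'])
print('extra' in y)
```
True
[83, 66, 151, 169, 801]
False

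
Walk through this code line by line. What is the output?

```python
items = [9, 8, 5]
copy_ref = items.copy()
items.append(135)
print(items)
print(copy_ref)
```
[9, 8, 5, 135]
[9, 8, 5]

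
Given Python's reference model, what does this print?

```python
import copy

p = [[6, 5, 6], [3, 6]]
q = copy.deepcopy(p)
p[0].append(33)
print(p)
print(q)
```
[[6, 5, 6, 33], [3, 6]]
[[6, 5, 6], [3, 6]]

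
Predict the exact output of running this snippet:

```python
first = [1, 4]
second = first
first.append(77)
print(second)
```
[1, 4, 77]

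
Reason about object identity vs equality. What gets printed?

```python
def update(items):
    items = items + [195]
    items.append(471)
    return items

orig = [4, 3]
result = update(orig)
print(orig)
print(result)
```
[4, 3]
[4, 3, 195, 471]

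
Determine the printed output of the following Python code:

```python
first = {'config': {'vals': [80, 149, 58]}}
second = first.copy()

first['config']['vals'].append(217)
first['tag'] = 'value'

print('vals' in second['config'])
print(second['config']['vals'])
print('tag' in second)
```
True
[80, 149, 58, 217]
False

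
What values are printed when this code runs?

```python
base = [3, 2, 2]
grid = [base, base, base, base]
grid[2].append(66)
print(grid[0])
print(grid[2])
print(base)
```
[3, 2, 2, 66]
[3, 2, 2, 66]
[3, 2, 2, 66]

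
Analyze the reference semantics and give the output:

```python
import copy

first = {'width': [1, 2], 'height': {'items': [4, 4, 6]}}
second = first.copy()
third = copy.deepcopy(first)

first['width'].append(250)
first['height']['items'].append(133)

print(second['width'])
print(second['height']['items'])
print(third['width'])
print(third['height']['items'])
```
[1, 2, 250]
[4, 4, 6, 133]
[1, 2]
[4, 4, 6]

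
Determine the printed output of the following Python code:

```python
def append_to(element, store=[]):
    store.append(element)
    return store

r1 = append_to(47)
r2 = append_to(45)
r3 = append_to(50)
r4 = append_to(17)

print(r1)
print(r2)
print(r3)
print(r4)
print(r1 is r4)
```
[47, 45, 50, 17]
[47, 45, 50, 17]
[47, 45, 50, 17]
[47, 45, 50, 17]
True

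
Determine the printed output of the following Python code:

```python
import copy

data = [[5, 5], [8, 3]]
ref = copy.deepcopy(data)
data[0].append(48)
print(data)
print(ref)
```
[[5, 5, 48], [8, 3]]
[[5, 5], [8, 3]]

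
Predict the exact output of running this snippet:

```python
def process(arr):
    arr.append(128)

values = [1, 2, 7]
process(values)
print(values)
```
[1, 2, 7, 128]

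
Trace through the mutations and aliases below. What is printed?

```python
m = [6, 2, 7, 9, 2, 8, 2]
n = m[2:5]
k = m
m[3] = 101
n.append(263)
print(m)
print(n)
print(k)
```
[6, 2, 7, 101, 2, 8, 2]
[7, 9, 2, 263]
[6, 2, 7, 101, 2, 8, 2]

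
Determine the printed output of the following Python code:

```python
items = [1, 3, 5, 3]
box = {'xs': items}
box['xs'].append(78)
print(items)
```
[1, 3, 5, 3, 78]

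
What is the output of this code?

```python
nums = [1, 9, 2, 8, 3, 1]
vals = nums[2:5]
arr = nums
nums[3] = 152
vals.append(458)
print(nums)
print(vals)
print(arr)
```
[1, 9, 2, 152, 3, 1]
[2, 8, 3, 458]
[1, 9, 2, 152, 3, 1]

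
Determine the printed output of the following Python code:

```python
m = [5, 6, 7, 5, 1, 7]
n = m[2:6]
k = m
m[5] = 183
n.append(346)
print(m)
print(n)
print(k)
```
[5, 6, 7, 5, 1, 183]
[7, 5, 1, 7, 346]
[5, 6, 7, 5, 1, 183]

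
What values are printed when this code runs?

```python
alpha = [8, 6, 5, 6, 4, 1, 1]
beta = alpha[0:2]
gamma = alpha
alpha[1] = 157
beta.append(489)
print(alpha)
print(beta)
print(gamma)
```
[8, 157, 5, 6, 4, 1, 1]
[8, 6, 489]
[8, 157, 5, 6, 4, 1, 1]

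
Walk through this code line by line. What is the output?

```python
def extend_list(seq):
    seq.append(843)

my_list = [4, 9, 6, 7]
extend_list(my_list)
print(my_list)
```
[4, 9, 6, 7, 843]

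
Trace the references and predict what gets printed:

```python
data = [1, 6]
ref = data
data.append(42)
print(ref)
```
[1, 6, 42]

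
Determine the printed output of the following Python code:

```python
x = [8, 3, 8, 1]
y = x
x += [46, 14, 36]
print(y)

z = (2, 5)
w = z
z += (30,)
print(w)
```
[8, 3, 8, 1, 46, 14, 36]
(2, 5)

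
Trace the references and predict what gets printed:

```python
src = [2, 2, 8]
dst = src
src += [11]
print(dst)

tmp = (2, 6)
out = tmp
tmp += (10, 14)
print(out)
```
[2, 2, 8, 11]
(2, 6)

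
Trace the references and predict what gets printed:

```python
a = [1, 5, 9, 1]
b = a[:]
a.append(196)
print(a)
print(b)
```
[1, 5, 9, 1, 196]
[1, 5, 9, 1]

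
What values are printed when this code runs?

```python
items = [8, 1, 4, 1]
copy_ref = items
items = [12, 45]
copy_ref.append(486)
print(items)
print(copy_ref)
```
[12, 45]
[8, 1, 4, 1, 486]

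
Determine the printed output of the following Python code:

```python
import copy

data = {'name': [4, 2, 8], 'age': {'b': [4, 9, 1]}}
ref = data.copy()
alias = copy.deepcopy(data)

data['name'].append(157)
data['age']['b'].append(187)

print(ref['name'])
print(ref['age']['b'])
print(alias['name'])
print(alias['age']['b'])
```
[4, 2, 8, 157]
[4, 9, 1, 187]
[4, 2, 8]
[4, 9, 1]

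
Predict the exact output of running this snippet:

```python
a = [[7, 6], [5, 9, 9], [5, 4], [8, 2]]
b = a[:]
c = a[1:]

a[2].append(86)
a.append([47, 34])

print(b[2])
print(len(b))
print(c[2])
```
[5, 4, 86]
4
[8, 2]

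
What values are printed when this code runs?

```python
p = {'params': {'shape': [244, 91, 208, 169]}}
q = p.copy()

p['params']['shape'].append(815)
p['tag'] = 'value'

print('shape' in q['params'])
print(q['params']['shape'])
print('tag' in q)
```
True
[244, 91, 208, 169, 815]
False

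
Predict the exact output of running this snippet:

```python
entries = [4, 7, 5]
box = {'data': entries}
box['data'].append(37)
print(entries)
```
[4, 7, 5, 37]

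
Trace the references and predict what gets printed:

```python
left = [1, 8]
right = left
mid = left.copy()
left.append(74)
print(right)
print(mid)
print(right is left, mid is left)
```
[1, 8, 74]
[1, 8]
True False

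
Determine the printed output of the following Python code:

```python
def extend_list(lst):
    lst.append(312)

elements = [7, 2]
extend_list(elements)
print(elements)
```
[7, 2, 312]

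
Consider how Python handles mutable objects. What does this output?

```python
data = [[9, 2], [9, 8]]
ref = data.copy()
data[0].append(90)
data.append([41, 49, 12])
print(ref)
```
[[9, 2, 90], [9, 8]]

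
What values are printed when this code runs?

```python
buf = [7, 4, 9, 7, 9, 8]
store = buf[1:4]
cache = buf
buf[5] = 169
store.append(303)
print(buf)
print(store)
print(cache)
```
[7, 4, 9, 7, 9, 169]
[4, 9, 7, 303]
[7, 4, 9, 7, 9, 169]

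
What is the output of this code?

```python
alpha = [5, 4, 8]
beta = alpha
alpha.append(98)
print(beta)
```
[5, 4, 8, 98]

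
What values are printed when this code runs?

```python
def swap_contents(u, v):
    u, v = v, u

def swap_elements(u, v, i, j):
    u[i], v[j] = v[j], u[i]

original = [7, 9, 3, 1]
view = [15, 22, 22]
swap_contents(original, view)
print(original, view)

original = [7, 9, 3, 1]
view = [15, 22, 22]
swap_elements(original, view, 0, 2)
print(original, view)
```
[7, 9, 3, 1] [15, 22, 22]
[22, 9, 3, 1] [15, 22, 7]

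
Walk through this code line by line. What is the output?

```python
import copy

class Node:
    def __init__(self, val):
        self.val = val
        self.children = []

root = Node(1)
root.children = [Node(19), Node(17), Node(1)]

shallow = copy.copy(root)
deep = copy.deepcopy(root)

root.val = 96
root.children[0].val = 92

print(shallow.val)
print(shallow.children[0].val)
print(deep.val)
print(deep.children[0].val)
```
1
92
1
19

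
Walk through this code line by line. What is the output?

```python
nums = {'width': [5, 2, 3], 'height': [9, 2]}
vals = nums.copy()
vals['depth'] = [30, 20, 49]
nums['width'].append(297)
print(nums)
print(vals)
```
{'width': [5, 2, 3, 297], 'height': [9, 2]}
{'width': [5, 2, 3, 297], 'height': [9, 2], 'depth': [30, 20, 49]}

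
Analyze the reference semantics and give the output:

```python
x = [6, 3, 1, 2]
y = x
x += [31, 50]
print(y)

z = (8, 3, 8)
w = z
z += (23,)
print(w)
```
[6, 3, 1, 2, 31, 50]
(8, 3, 8)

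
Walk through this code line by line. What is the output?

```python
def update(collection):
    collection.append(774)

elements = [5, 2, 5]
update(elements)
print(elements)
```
[5, 2, 5, 774]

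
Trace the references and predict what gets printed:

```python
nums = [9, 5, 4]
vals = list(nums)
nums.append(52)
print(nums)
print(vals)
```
[9, 5, 4, 52]
[9, 5, 4]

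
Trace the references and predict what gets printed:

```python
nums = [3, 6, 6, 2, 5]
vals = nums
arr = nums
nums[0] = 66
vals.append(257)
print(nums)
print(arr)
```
[66, 6, 6, 2, 5, 257]
[66, 6, 6, 2, 5, 257]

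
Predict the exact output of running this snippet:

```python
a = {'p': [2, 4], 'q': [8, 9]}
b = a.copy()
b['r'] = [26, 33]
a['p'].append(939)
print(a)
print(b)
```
{'p': [2, 4, 939], 'q': [8, 9]}
{'p': [2, 4, 939], 'q': [8, 9], 'r': [26, 33]}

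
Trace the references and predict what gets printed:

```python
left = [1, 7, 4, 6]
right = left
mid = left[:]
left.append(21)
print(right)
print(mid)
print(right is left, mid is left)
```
[1, 7, 4, 6, 21]
[1, 7, 4, 6]
True False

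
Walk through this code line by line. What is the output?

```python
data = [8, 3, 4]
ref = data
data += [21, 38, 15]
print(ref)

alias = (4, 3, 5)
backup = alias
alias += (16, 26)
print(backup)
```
[8, 3, 4, 21, 38, 15]
(4, 3, 5)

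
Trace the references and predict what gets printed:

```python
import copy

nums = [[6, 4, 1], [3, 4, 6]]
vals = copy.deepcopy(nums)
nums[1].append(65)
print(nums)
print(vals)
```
[[6, 4, 1], [3, 4, 6, 65]]
[[6, 4, 1], [3, 4, 6]]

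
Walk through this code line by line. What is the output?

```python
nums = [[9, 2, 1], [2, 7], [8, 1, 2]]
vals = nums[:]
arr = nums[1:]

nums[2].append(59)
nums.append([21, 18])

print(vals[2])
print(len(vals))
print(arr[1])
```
[8, 1, 2, 59]
3
[8, 1, 2, 59]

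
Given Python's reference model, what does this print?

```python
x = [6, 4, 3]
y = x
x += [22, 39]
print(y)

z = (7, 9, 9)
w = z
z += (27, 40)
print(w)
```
[6, 4, 3, 22, 39]
(7, 9, 9)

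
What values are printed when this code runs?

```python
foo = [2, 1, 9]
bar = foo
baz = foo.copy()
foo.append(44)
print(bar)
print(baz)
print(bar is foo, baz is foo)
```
[2, 1, 9, 44]
[2, 1, 9]
True False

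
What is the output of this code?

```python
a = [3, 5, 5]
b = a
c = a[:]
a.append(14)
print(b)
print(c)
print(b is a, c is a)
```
[3, 5, 5, 14]
[3, 5, 5]
True False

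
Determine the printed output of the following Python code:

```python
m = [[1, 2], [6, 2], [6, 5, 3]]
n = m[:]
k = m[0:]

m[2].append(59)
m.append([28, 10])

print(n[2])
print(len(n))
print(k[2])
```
[6, 5, 3, 59]
3
[6, 5, 3, 59]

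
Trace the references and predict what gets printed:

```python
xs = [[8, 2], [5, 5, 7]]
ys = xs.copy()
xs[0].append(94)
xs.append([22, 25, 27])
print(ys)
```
[[8, 2, 94], [5, 5, 7]]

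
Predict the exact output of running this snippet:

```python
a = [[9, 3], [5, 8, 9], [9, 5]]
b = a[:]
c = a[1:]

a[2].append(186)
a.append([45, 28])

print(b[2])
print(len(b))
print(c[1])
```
[9, 5, 186]
3
[9, 5, 186]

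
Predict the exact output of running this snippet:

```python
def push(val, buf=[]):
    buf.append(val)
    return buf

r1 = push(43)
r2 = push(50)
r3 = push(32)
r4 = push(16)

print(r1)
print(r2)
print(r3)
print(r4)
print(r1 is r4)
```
[43, 50, 32, 16]
[43, 50, 32, 16]
[43, 50, 32, 16]
[43, 50, 32, 16]
True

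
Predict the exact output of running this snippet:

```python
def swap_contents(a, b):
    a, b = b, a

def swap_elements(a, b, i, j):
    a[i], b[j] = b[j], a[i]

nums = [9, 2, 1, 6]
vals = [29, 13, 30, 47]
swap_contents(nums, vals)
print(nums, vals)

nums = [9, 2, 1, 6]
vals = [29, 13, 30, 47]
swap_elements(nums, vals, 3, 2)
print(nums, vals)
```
[9, 2, 1, 6] [29, 13, 30, 47]
[9, 2, 1, 30] [29, 13, 6, 47]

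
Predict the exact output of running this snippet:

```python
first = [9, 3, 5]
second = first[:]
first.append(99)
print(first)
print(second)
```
[9, 3, 5, 99]
[9, 3, 5]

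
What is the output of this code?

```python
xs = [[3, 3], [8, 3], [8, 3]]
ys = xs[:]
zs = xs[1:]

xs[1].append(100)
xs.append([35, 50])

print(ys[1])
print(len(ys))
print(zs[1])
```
[8, 3, 100]
3
[8, 3]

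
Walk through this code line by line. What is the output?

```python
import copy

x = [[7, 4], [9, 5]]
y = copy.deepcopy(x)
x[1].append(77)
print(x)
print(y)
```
[[7, 4], [9, 5, 77]]
[[7, 4], [9, 5]]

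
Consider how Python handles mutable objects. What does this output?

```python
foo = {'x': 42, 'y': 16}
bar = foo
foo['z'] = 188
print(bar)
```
{'x': 42, 'y': 16, 'z': 188}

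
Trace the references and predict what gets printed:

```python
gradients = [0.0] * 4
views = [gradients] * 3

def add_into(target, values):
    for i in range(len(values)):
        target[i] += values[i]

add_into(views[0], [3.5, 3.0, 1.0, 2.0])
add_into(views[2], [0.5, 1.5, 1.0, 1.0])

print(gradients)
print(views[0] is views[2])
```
[4.0, 4.5, 2.0, 3.0]
True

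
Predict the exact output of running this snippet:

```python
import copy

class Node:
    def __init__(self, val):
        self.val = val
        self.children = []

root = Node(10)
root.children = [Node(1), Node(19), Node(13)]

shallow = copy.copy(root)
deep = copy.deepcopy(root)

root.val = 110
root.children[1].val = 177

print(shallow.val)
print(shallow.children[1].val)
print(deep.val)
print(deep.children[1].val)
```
10
177
10
19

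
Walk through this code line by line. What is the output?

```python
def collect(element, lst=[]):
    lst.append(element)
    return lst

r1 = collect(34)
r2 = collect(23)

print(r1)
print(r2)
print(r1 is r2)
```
[34, 23]
[34, 23]
True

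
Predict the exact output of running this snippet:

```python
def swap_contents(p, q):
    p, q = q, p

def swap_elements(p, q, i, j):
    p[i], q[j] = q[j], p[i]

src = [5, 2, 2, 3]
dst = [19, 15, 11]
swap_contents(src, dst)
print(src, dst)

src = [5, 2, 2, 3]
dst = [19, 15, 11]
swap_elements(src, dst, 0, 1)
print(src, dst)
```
[5, 2, 2, 3] [19, 15, 11]
[15, 2, 2, 3] [19, 5, 11]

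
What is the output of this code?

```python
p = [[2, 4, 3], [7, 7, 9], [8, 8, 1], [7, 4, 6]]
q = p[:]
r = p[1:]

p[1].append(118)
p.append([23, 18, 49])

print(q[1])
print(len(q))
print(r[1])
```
[7, 7, 9, 118]
4
[8, 8, 1]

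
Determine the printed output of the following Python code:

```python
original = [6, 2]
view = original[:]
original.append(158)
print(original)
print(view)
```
[6, 2, 158]
[6, 2]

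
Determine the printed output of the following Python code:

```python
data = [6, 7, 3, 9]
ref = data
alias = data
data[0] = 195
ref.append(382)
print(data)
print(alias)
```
[195, 7, 3, 9, 382]
[195, 7, 3, 9, 382]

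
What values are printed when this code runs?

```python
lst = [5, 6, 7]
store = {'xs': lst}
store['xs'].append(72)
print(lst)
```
[5, 6, 7, 72]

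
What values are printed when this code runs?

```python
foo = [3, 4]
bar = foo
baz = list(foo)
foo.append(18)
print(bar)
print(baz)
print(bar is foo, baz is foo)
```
[3, 4, 18]
[3, 4]
True False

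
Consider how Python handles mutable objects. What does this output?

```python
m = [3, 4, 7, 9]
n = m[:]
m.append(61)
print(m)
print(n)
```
[3, 4, 7, 9, 61]
[3, 4, 7, 9]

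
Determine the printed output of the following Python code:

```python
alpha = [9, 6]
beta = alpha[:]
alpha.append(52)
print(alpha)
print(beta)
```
[9, 6, 52]
[9, 6]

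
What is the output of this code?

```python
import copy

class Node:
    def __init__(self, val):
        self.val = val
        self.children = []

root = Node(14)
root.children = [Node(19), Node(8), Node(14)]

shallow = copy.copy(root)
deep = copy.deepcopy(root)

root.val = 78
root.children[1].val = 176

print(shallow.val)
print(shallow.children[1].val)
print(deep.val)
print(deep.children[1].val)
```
14
176
14
8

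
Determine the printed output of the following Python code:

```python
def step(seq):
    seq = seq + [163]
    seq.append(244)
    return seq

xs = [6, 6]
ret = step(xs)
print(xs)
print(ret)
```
[6, 6]
[6, 6, 163, 244]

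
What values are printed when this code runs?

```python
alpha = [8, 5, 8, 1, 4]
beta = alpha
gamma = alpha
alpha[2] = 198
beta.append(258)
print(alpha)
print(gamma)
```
[8, 5, 198, 1, 4, 258]
[8, 5, 198, 1, 4, 258]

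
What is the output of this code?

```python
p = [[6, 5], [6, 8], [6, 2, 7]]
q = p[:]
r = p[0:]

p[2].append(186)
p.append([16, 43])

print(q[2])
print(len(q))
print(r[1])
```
[6, 2, 7, 186]
3
[6, 8]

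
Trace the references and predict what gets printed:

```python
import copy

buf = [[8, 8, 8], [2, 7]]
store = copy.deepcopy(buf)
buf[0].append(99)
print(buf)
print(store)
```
[[8, 8, 8, 99], [2, 7]]
[[8, 8, 8], [2, 7]]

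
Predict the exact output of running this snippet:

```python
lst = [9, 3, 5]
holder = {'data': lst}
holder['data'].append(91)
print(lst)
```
[9, 3, 5, 91]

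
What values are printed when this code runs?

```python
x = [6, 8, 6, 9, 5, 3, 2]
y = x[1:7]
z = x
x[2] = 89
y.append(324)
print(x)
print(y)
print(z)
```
[6, 8, 89, 9, 5, 3, 2]
[8, 6, 9, 5, 3, 2, 324]
[6, 8, 89, 9, 5, 3, 2]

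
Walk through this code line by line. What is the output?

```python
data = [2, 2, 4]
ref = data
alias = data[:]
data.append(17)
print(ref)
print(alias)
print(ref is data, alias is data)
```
[2, 2, 4, 17]
[2, 2, 4]
True False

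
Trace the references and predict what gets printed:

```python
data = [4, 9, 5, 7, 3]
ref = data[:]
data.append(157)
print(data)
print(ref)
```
[4, 9, 5, 7, 3, 157]
[4, 9, 5, 7, 3]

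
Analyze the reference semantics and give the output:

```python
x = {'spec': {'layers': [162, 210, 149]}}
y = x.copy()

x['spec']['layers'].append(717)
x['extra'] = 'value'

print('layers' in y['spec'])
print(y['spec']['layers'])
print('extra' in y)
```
True
[162, 210, 149, 717]
False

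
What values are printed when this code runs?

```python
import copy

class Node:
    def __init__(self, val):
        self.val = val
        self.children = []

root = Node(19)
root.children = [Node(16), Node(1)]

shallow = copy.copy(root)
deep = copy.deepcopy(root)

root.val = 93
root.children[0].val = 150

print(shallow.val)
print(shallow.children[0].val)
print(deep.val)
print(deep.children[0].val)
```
19
150
19
16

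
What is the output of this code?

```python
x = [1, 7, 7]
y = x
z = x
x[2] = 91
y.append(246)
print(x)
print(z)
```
[1, 7, 91, 246]
[1, 7, 91, 246]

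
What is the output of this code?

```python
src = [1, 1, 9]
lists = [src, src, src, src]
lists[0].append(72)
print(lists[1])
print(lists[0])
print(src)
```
[1, 1, 9, 72]
[1, 1, 9, 72]
[1, 1, 9, 72]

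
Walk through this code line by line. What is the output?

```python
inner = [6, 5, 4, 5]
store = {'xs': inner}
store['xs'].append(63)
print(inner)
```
[6, 5, 4, 5, 63]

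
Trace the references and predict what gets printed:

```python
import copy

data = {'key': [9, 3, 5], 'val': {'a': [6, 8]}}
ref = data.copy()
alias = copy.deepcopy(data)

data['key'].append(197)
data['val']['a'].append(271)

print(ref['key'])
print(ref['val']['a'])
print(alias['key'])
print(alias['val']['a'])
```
[9, 3, 5, 197]
[6, 8, 271]
[9, 3, 5]
[6, 8]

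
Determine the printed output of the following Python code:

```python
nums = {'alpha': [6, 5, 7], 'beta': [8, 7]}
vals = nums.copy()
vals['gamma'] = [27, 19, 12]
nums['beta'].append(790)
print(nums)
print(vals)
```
{'alpha': [6, 5, 7], 'beta': [8, 7, 790]}
{'alpha': [6, 5, 7], 'beta': [8, 7, 790], 'gamma': [27, 19, 12]}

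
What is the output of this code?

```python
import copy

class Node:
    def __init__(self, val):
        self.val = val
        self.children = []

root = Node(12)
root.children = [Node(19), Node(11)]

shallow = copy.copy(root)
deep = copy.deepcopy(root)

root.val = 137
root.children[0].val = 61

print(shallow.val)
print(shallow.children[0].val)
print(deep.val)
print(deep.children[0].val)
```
12
61
12
19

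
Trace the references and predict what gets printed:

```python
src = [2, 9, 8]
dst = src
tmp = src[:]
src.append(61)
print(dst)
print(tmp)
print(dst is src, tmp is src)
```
[2, 9, 8, 61]
[2, 9, 8]
True False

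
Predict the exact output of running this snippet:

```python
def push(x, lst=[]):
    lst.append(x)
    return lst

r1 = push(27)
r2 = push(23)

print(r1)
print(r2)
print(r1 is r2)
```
[27, 23]
[27, 23]
True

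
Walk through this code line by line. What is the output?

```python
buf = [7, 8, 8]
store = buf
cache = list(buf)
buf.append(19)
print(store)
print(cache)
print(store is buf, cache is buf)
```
[7, 8, 8, 19]
[7, 8, 8]
True False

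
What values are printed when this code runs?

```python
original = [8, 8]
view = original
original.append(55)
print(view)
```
[8, 8, 55]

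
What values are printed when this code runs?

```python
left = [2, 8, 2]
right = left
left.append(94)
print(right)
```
[2, 8, 2, 94]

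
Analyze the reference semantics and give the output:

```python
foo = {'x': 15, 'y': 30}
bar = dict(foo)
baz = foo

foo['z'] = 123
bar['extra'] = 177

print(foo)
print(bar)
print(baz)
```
{'x': 15, 'y': 30, 'z': 123}
{'x': 15, 'y': 30, 'extra': 177}
{'x': 15, 'y': 30, 'z': 123}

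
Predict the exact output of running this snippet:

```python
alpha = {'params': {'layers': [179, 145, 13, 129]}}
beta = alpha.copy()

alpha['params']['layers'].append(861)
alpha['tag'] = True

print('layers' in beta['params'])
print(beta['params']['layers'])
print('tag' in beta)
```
True
[179, 145, 13, 129, 861]
False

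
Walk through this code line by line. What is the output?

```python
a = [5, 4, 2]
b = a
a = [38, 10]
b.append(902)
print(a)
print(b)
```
[38, 10]
[5, 4, 2, 902]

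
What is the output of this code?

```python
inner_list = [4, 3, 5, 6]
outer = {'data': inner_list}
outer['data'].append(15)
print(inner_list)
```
[4, 3, 5, 6, 15]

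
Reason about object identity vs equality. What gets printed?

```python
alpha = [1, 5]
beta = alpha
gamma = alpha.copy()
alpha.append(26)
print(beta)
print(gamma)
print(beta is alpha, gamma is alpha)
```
[1, 5, 26]
[1, 5]
True False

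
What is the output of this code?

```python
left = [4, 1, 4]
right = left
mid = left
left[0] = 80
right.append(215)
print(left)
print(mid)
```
[80, 1, 4, 215]
[80, 1, 4, 215]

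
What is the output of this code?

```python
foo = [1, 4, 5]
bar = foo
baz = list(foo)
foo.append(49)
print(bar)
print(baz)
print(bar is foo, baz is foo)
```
[1, 4, 5, 49]
[1, 4, 5]
True False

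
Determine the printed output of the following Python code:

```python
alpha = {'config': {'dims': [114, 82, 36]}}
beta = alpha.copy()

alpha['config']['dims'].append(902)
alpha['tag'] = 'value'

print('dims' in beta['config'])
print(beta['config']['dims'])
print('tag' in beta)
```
True
[114, 82, 36, 902]
False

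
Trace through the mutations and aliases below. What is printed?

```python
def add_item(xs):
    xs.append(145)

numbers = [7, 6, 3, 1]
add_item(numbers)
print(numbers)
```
[7, 6, 3, 1, 145]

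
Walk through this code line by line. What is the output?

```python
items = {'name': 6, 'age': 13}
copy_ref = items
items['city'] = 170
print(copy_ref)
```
{'name': 6, 'age': 13, 'city': 170}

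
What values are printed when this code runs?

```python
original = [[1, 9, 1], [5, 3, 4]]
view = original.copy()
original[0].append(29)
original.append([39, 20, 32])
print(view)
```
[[1, 9, 1, 29], [5, 3, 4]]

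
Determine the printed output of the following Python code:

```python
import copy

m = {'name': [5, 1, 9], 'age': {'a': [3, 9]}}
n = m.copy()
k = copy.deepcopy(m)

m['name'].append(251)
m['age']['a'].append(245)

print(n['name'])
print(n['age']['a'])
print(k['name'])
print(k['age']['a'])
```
[5, 1, 9, 251]
[3, 9, 245]
[5, 1, 9]
[3, 9]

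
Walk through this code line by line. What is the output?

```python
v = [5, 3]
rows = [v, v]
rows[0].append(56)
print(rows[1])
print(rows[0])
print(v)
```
[5, 3, 56]
[5, 3, 56]
[5, 3, 56]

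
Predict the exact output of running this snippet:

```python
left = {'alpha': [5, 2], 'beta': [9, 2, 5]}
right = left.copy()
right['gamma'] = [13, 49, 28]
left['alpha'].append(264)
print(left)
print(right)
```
{'alpha': [5, 2, 264], 'beta': [9, 2, 5]}
{'alpha': [5, 2, 264], 'beta': [9, 2, 5], 'gamma': [13, 49, 28]}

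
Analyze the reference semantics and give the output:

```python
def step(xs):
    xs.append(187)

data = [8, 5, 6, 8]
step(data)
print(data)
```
[8, 5, 6, 8, 187]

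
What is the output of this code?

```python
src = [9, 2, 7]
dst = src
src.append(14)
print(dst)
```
[9, 2, 7, 14]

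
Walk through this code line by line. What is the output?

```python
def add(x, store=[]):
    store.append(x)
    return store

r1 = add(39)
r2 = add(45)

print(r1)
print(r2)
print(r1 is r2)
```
[39, 45]
[39, 45]
True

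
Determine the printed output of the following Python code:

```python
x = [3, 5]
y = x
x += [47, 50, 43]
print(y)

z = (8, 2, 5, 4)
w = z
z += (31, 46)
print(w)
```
[3, 5, 47, 50, 43]
(8, 2, 5, 4)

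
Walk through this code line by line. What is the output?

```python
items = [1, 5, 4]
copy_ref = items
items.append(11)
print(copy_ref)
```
[1, 5, 4, 11]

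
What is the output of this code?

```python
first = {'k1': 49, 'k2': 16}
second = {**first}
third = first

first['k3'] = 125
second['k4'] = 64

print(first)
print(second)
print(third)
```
{'k1': 49, 'k2': 16, 'k3': 125}
{'k1': 49, 'k2': 16, 'k4': 64}
{'k1': 49, 'k2': 16, 'k3': 125}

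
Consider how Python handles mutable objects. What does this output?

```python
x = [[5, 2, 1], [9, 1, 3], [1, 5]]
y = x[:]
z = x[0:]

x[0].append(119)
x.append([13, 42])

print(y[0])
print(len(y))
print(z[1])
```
[5, 2, 1, 119]
3
[9, 1, 3]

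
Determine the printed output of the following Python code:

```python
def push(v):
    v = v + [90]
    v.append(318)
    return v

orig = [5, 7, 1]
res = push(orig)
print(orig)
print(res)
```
[5, 7, 1]
[5, 7, 1, 90, 318]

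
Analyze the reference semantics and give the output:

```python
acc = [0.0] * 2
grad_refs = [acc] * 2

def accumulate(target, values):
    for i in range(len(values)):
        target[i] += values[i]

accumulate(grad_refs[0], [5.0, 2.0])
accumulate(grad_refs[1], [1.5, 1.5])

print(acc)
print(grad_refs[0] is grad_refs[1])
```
[6.5, 3.5]
True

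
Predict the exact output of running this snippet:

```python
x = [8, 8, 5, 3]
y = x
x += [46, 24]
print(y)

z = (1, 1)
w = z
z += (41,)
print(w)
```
[8, 8, 5, 3, 46, 24]
(1, 1)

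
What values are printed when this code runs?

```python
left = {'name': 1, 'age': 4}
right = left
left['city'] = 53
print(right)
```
{'name': 1, 'age': 4, 'city': 53}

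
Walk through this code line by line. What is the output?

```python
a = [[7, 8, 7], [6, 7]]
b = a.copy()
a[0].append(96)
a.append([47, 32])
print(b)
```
[[7, 8, 7, 96], [6, 7]]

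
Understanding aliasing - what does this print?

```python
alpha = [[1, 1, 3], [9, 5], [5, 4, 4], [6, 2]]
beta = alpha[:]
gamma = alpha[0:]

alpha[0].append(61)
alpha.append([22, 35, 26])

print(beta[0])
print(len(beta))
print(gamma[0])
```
[1, 1, 3, 61]
4
[1, 1, 3, 61]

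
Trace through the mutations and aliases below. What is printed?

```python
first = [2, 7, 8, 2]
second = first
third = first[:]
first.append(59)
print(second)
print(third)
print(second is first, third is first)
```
[2, 7, 8, 2, 59]
[2, 7, 8, 2]
True False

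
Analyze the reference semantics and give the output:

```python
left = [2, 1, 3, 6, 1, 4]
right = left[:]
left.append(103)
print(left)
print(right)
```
[2, 1, 3, 6, 1, 4, 103]
[2, 1, 3, 6, 1, 4]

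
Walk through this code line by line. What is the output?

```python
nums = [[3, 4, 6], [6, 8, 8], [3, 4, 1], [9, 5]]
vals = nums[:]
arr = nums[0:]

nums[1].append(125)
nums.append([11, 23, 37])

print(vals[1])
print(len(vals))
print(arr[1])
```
[6, 8, 8, 125]
4
[6, 8, 8, 125]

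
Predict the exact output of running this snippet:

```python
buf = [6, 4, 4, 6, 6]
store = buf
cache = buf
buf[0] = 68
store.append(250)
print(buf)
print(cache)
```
[68, 4, 4, 6, 6, 250]
[68, 4, 4, 6, 6, 250]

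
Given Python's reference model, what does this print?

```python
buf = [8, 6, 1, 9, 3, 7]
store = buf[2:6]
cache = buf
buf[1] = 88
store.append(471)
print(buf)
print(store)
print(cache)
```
[8, 88, 1, 9, 3, 7]
[1, 9, 3, 7, 471]
[8, 88, 1, 9, 3, 7]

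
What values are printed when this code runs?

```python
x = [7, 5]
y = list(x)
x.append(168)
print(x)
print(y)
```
[7, 5, 168]
[7, 5]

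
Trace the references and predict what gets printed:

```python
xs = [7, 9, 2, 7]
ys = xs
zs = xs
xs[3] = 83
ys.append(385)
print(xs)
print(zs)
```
[7, 9, 2, 83, 385]
[7, 9, 2, 83, 385]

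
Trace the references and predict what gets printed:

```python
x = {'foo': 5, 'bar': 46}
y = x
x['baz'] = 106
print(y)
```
{'foo': 5, 'bar': 46, 'baz': 106}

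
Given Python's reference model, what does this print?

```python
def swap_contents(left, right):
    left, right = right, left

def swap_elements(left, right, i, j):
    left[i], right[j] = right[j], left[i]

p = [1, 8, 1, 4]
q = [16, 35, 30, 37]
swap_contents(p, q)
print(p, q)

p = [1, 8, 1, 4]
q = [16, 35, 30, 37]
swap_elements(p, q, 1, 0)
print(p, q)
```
[1, 8, 1, 4] [16, 35, 30, 37]
[1, 16, 1, 4] [8, 35, 30, 37]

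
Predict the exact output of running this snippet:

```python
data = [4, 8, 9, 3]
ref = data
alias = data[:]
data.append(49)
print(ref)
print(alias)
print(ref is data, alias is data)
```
[4, 8, 9, 3, 49]
[4, 8, 9, 3]
True False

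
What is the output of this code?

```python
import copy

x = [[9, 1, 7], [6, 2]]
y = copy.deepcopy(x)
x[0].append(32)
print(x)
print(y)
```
[[9, 1, 7, 32], [6, 2]]
[[9, 1, 7], [6, 2]]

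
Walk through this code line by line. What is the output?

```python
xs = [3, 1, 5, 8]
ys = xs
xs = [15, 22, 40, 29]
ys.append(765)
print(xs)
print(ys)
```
[15, 22, 40, 29]
[3, 1, 5, 8, 765]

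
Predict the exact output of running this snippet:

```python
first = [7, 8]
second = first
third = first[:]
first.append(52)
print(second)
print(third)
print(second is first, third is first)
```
[7, 8, 52]
[7, 8]
True False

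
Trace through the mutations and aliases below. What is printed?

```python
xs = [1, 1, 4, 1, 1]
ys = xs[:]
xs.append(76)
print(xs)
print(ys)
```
[1, 1, 4, 1, 1, 76]
[1, 1, 4, 1, 1]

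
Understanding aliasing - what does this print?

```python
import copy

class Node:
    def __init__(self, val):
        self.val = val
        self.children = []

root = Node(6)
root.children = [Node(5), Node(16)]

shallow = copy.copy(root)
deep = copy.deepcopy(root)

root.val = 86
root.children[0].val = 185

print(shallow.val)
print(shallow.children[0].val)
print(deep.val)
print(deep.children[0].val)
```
6
185
6
5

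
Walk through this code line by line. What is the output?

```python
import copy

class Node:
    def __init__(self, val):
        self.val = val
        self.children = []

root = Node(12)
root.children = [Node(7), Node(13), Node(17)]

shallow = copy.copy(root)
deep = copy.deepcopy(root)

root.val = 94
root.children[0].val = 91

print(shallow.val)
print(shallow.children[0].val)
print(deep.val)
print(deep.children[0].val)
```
12
91
12
7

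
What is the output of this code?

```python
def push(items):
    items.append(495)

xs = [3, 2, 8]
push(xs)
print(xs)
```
[3, 2, 8, 495]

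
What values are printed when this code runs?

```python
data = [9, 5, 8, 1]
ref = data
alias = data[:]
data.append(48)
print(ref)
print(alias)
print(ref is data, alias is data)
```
[9, 5, 8, 1, 48]
[9, 5, 8, 1]
True False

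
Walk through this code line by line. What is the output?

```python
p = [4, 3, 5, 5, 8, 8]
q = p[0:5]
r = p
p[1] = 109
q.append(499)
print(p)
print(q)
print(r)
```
[4, 109, 5, 5, 8, 8]
[4, 3, 5, 5, 8, 499]
[4, 109, 5, 5, 8, 8]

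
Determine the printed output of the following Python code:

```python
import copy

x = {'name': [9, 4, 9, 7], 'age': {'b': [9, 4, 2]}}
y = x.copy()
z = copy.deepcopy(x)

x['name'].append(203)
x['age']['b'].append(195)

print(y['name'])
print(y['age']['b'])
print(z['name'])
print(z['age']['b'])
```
[9, 4, 9, 7, 203]
[9, 4, 2, 195]
[9, 4, 9, 7]
[9, 4, 2]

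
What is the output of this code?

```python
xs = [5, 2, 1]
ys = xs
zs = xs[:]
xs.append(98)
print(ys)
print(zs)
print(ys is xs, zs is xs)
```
[5, 2, 1, 98]
[5, 2, 1]
True False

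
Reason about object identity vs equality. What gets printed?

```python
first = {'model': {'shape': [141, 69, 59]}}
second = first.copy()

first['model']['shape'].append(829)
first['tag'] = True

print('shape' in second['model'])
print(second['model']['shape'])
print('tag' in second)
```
True
[141, 69, 59, 829]
False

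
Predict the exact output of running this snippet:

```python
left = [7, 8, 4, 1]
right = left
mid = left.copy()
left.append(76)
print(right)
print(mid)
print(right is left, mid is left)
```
[7, 8, 4, 1, 76]
[7, 8, 4, 1]
True False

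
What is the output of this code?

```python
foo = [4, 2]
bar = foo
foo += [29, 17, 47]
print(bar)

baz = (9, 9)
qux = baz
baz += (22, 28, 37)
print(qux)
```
[4, 2, 29, 17, 47]
(9, 9)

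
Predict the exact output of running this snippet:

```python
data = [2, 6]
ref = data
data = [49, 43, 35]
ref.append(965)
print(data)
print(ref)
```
[49, 43, 35]
[2, 6, 965]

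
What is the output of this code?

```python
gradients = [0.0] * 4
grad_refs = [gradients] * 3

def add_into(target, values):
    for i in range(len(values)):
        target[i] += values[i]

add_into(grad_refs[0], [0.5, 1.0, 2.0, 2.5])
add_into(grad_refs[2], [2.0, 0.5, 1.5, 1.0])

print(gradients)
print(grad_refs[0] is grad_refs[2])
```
[2.5, 1.5, 3.5, 3.5]
True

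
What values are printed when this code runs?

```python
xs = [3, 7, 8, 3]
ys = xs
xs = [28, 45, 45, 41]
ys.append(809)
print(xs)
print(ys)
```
[28, 45, 45, 41]
[3, 7, 8, 3, 809]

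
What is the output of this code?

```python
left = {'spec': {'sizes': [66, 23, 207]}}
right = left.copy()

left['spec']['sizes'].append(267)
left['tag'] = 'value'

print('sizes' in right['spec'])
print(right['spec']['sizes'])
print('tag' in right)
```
True
[66, 23, 207, 267]
False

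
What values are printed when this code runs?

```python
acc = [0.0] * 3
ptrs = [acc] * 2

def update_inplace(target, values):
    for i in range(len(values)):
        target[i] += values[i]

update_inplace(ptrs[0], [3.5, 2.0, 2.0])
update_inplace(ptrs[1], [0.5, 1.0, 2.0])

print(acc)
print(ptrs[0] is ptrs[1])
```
[4.0, 3.0, 4.0]
True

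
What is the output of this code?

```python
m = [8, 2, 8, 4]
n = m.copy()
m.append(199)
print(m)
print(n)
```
[8, 2, 8, 4, 199]
[8, 2, 8, 4]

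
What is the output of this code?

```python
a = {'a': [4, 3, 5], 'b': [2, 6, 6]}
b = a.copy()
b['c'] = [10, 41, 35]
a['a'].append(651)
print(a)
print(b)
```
{'a': [4, 3, 5, 651], 'b': [2, 6, 6]}
{'a': [4, 3, 5, 651], 'b': [2, 6, 6], 'c': [10, 41, 35]}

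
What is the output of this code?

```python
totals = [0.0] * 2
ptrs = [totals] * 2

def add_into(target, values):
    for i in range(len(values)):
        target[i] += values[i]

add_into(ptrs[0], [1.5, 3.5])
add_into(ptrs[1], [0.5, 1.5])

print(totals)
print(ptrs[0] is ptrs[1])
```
[2.0, 5.0]
True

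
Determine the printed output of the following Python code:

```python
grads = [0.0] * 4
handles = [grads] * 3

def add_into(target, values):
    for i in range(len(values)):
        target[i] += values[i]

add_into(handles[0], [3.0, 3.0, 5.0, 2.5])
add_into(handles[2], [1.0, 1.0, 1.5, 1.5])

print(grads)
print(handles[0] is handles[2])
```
[4.0, 4.0, 6.5, 4.0]
True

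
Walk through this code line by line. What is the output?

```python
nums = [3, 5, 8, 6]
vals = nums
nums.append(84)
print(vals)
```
[3, 5, 8, 6, 84]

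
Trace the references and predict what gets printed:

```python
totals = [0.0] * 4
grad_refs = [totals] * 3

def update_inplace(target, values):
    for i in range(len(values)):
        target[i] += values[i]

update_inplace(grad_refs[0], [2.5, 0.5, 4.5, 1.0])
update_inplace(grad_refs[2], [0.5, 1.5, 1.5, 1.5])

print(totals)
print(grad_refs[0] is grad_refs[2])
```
[3.0, 2.0, 6.0, 2.5]
True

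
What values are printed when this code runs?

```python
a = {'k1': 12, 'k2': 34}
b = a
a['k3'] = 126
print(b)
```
{'k1': 12, 'k2': 34, 'k3': 126}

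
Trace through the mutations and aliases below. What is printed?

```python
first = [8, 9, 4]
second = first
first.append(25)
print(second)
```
[8, 9, 4, 25]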